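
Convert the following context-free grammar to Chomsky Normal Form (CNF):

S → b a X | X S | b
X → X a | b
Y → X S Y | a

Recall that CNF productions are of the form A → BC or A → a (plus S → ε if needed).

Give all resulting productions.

TB → b; TA → a; S → b; X → b; Y → a; S → TB X0; X0 → TA X; S → X S; X → X TA; Y → X X1; X1 → S Y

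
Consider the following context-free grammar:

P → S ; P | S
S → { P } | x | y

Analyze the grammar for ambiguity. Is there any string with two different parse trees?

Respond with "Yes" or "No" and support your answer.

No - the grammar is unambiguous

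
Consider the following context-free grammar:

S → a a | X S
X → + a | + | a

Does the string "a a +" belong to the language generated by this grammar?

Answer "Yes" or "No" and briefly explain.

No - no valid derivation exists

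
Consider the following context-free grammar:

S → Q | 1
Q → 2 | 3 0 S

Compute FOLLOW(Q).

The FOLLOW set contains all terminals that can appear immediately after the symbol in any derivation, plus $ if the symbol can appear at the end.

We compute FOLLOW(Q) using the standard algorithm.
FOLLOW(S) starts with {$}.
FIRST(Q) = {2, 3}
FIRST(S) = {1, 2, 3}
FOLLOW(Q) = {$}
FOLLOW(S) = {$}
Therefore, FOLLOW(Q) = {$}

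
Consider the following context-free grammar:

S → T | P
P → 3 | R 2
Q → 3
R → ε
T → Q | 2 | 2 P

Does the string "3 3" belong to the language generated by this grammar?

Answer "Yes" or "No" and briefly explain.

No - no valid derivation exists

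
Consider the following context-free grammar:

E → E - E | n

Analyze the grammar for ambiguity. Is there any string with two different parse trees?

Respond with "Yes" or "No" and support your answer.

Yes - the string 'n - n - n - n - n - n' has two distinct parse trees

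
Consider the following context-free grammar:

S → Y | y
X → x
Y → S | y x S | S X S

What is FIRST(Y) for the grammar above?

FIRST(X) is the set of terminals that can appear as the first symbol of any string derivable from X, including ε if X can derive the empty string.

We compute FIRST(Y) using the standard algorithm.
FIRST(S) = {y}
FIRST(X) = {x}
FIRST(Y) = {y}
Therefore, FIRST(Y) = {y}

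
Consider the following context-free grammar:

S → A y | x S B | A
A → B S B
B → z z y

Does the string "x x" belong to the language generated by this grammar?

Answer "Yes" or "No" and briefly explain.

No - no valid derivation exists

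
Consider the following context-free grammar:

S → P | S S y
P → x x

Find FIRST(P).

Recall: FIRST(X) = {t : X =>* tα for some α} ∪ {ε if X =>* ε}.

We compute FIRST(P) using the standard algorithm.
FIRST(P) = {x}
FIRST(S) = {x}
Therefore, FIRST(P) = {x}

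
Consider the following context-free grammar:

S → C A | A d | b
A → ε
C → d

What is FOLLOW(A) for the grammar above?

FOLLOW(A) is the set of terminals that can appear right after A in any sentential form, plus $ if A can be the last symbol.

We compute FOLLOW(A) using the standard algorithm.
FOLLOW(S) starts with {$}.
FIRST(A) = {ε}
FIRST(C) = {d}
FIRST(S) = {b, d}
FOLLOW(A) = {$, d}
FOLLOW(C) = {$}
FOLLOW(S) = {$}
Therefore, FOLLOW(A) = {$, d}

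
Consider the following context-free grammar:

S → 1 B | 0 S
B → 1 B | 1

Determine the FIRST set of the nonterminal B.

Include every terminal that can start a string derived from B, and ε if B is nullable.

We compute FIRST(B) using the standard algorithm.
FIRST(B) = {1}
FIRST(S) = {0, 1}
Therefore, FIRST(B) = {1}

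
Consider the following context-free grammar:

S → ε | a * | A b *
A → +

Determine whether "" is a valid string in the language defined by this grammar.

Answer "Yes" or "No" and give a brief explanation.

Yes - a valid derivation exists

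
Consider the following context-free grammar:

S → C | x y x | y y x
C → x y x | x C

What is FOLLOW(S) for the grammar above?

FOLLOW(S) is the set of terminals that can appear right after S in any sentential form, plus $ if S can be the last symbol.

We compute FOLLOW(S) using the standard algorithm.
FOLLOW(S) starts with {$}.
FIRST(C) = {x}
FIRST(S) = {x, y}
FOLLOW(C) = {$}
FOLLOW(S) = {$}
Therefore, FOLLOW(S) = {$}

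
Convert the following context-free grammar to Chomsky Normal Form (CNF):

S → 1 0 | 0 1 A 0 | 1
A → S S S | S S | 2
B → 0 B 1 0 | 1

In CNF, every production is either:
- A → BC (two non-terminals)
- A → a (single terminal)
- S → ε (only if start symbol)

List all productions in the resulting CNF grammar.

T1 → 1; T0 → 0; S → 1; A → 2; B → 1; S → T1 T0; S → T0 X0; X0 → T1 X1; X1 → A T0; A → S X2; X2 → S S; A → S S; B → T0 X3; X3 → B X4; X4 → T1 T0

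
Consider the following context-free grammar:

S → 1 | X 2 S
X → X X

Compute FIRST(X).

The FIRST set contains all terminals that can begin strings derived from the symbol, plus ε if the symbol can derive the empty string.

We compute FIRST(X) using the standard algorithm.
FIRST(S) = {1}
FIRST(X) = {}
Therefore, FIRST(X) = {}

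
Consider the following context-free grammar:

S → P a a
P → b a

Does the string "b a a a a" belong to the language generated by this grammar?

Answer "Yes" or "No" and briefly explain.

No - no valid derivation exists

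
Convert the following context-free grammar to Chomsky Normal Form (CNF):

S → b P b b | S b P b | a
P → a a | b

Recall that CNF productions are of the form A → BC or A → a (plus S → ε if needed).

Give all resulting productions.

TB → b; S → a; TA → a; P → b; S → TB X0; X0 → P X1; X1 → TB TB; S → S X2; X2 → TB X3; X3 → P TB; P → TA TA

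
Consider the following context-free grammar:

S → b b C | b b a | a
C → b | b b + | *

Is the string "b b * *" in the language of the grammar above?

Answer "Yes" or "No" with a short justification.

No - no valid derivation exists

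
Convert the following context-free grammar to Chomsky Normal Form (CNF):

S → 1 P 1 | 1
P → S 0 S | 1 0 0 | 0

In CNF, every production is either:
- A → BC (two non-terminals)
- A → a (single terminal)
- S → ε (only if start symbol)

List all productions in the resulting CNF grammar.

T1 → 1; S → 1; T0 → 0; P → 0; S → T1 X0; X0 → P T1; P → S X1; X1 → T0 S; P → T1 X2; X2 → T0 T0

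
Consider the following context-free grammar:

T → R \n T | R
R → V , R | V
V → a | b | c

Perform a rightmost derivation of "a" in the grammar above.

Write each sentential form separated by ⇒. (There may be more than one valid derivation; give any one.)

T ⇒ R ⇒ V ⇒ a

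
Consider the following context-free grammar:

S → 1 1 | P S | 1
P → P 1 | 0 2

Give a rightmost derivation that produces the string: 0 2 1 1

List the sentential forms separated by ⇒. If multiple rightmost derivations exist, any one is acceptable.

S ⇒ P S ⇒ P 1 1 ⇒ 0 2 1 1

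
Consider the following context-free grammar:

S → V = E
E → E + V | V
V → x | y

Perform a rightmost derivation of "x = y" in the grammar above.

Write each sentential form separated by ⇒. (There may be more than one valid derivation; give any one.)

S ⇒ V = E ⇒ V = V ⇒ V = y ⇒ x = y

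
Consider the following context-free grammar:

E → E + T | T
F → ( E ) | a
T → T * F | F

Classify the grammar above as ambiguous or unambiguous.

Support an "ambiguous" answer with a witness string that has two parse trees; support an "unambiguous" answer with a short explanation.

Unambiguous - every string in the language has a unique parse tree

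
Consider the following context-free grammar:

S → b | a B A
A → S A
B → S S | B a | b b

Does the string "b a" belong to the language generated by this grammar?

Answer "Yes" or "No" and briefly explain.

No - no valid derivation exists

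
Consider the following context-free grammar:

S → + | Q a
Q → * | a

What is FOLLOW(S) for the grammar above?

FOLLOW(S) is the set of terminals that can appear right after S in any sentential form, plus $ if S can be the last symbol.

We compute FOLLOW(S) using the standard algorithm.
FOLLOW(S) starts with {$}.
FIRST(Q) = {*, a}
FIRST(S) = {*, +, a}
FOLLOW(Q) = {a}
FOLLOW(S) = {$}
Therefore, FOLLOW(S) = {$}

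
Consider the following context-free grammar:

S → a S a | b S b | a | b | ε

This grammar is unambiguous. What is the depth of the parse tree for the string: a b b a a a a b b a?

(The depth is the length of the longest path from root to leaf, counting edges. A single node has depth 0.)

6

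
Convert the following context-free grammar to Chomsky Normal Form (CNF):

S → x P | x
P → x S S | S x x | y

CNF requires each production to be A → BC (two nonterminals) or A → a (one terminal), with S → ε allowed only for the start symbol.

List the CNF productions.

TX → x; S → x; P → y; S → TX P; P → TX X0; X0 → S S; P → S X1; X1 → TX TX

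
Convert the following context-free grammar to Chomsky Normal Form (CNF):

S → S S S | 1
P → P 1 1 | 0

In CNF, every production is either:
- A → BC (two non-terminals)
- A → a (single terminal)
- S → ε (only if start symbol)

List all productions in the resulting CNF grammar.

S → 1; T1 → 1; P → 0; S → S X0; X0 → S S; P → P X1; X1 → T1 T1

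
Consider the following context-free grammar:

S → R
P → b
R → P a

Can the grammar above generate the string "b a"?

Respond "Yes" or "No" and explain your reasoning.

Yes - a valid derivation exists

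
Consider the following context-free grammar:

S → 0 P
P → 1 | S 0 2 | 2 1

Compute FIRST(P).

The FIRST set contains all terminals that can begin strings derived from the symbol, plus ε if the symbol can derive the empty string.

We compute FIRST(P) using the standard algorithm.
FIRST(P) = {0, 1, 2}
FIRST(S) = {0}
Therefore, FIRST(P) = {0, 1, 2}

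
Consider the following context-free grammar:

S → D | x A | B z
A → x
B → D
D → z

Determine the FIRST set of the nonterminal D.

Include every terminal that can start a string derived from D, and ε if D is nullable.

We compute FIRST(D) using the standard algorithm.
FIRST(A) = {x}
FIRST(B) = {z}
FIRST(D) = {z}
FIRST(S) = {x, z}
Therefore, FIRST(D) = {z}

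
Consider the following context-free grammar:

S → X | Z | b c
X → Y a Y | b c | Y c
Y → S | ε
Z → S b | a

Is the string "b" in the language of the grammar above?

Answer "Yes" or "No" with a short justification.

No - no valid derivation exists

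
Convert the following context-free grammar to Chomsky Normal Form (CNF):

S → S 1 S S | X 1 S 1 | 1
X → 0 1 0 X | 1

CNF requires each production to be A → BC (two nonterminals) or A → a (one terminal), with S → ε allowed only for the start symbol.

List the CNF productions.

T1 → 1; S → 1; T0 → 0; X → 1; S → S X0; X0 → T1 X1; X1 → S S; S → X X2; X2 → T1 X3; X3 → S T1; X → T0 X4; X4 → T1 X5; X5 → T0 X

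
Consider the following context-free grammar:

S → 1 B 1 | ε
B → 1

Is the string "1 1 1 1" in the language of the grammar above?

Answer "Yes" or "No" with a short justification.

No - no valid derivation exists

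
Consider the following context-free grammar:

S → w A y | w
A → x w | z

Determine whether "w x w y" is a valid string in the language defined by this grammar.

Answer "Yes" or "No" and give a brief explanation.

Yes - a valid derivation exists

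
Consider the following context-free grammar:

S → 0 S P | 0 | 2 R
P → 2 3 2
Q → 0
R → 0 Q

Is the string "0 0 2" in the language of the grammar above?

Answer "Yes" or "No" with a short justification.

No - no valid derivation exists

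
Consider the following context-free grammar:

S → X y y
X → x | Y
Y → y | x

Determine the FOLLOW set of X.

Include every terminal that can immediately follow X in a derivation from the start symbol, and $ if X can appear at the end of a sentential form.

We compute FOLLOW(X) using the standard algorithm.
FOLLOW(S) starts with {$}.
FIRST(S) = {x, y}
FIRST(X) = {x, y}
FIRST(Y) = {x, y}
FOLLOW(S) = {$}
FOLLOW(X) = {y}
FOLLOW(Y) = {y}
Therefore, FOLLOW(X) = {y}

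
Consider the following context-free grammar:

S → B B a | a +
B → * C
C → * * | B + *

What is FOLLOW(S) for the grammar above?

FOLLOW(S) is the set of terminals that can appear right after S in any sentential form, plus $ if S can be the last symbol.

We compute FOLLOW(S) using the standard algorithm.
FOLLOW(S) starts with {$}.
FIRST(B) = {*}
FIRST(C) = {*}
FIRST(S) = {*, a}
FOLLOW(B) = {*, +, a}
FOLLOW(C) = {*, +, a}
FOLLOW(S) = {$}
Therefore, FOLLOW(S) = {$}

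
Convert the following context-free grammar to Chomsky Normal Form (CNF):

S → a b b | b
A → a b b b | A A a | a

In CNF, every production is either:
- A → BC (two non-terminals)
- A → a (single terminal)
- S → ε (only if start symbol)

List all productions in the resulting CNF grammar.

TA → a; TB → b; S → b; A → a; S → TA X0; X0 → TB TB; A → TA X1; X1 → TB X2; X2 → TB TB; A → A X3; X3 → A TA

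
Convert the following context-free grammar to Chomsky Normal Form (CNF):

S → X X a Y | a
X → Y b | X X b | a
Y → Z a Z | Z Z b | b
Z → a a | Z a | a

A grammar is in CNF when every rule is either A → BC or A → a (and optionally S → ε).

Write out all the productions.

TA → a; S → a; TB → b; X → a; Y → b; Z → a; S → X X0; X0 → X X1; X1 → TA Y; X → Y TB; X → X X2; X2 → X TB; Y → Z X3; X3 → TA Z; Y → Z X4; X4 → Z TB; Z → TA TA; Z → Z TA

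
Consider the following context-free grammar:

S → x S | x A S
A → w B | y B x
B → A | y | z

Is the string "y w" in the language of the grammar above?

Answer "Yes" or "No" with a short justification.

No - no valid derivation exists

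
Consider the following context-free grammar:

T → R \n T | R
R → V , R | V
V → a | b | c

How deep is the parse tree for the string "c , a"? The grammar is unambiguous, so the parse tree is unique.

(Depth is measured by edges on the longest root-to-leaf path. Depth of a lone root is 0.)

4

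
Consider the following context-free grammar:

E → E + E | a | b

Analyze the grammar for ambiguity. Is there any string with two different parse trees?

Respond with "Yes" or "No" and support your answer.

Yes - the string 'a + b + b + a' has two distinct parse trees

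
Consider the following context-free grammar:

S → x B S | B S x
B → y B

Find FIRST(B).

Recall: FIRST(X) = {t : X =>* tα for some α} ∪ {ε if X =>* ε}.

We compute FIRST(B) using the standard algorithm.
FIRST(B) = {y}
FIRST(S) = {x, y}
Therefore, FIRST(B) = {y}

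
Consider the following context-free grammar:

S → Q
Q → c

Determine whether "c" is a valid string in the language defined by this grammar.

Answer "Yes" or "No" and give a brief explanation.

Yes - a valid derivation exists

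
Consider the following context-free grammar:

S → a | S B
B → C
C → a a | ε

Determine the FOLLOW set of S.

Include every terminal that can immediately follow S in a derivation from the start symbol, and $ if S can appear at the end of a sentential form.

We compute FOLLOW(S) using the standard algorithm.
FOLLOW(S) starts with {$}.
FIRST(B) = {a, ε}
FIRST(C) = {a, ε}
FIRST(S) = {a}
FOLLOW(B) = {$, a}
FOLLOW(C) = {$, a}
FOLLOW(S) = {$, a}
Therefore, FOLLOW(S) = {$, a}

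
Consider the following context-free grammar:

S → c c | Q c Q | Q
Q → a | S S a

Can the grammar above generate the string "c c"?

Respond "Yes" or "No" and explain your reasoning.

Yes - a valid derivation exists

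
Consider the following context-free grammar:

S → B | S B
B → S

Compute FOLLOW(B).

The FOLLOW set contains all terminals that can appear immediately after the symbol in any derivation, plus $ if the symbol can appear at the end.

We compute FOLLOW(B) using the standard algorithm.
FOLLOW(S) starts with {$}.
FIRST(B) = {}
FIRST(S) = {}
FOLLOW(B) = {$}
FOLLOW(S) = {$}
Therefore, FOLLOW(B) = {$}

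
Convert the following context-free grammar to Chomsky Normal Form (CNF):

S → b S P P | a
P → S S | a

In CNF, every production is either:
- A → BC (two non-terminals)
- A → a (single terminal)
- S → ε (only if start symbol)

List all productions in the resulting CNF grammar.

TB → b; S → a; P → a; S → TB X0; X0 → S X1; X1 → P P; P → S S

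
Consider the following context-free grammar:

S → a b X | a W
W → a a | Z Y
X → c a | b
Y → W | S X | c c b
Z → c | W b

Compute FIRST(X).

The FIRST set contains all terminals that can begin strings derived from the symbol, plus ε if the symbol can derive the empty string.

We compute FIRST(X) using the standard algorithm.
FIRST(S) = {a}
FIRST(W) = {a, c}
FIRST(X) = {b, c}
FIRST(Y) = {a, c}
FIRST(Z) = {a, c}
Therefore, FIRST(X) = {b, c}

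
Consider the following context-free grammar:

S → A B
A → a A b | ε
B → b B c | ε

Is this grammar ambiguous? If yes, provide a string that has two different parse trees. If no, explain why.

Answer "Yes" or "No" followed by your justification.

No - the grammar is unambiguous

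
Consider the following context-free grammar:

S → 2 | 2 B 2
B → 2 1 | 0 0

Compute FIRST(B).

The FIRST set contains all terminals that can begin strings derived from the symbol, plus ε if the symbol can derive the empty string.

We compute FIRST(B) using the standard algorithm.
FIRST(B) = {0, 2}
FIRST(S) = {2}
Therefore, FIRST(B) = {0, 2}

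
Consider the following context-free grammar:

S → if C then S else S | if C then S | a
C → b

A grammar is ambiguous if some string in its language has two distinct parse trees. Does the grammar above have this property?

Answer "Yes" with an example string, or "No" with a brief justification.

Yes - the string 'if b then if b then if b then a else a' has two distinct parse trees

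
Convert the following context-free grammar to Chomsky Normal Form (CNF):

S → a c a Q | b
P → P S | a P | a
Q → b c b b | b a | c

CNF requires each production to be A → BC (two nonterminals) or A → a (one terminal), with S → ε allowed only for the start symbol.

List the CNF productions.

TA → a; TC → c; S → b; P → a; TB → b; Q → c; S → TA X0; X0 → TC X1; X1 → TA Q; P → P S; P → TA P; Q → TB X2; X2 → TC X3; X3 → TB TB; Q → TB TA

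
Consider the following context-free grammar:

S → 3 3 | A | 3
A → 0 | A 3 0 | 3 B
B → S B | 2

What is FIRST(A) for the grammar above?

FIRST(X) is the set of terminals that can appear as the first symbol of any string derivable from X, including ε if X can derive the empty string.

We compute FIRST(A) using the standard algorithm.
FIRST(A) = {0, 3}
FIRST(B) = {0, 2, 3}
FIRST(S) = {0, 3}
Therefore, FIRST(A) = {0, 3}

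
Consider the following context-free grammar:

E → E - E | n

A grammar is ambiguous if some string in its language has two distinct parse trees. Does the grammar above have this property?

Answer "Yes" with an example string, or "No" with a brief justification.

Yes - the string 'n - n - n - n' has two distinct parse trees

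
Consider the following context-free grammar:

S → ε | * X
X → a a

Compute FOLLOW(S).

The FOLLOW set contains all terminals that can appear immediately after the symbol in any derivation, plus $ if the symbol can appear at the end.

We compute FOLLOW(S) using the standard algorithm.
FOLLOW(S) starts with {$}.
FIRST(S) = {*, ε}
FIRST(X) = {a}
FOLLOW(S) = {$}
FOLLOW(X) = {$}
Therefore, FOLLOW(S) = {$}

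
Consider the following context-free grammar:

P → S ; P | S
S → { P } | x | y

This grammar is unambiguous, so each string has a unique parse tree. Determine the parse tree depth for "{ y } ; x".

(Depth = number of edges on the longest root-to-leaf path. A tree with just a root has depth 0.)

4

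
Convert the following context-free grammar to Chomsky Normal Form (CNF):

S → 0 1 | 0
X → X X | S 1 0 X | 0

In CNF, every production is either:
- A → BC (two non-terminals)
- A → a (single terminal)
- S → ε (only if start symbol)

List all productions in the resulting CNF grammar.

T0 → 0; T1 → 1; S → 0; X → 0; S → T0 T1; X → X X; X → S X0; X0 → T1 X1; X1 → T0 X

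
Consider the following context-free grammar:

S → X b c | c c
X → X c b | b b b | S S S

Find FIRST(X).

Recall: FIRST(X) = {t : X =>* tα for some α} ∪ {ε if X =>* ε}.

We compute FIRST(X) using the standard algorithm.
FIRST(S) = {b, c}
FIRST(X) = {b, c}
Therefore, FIRST(X) = {b, c}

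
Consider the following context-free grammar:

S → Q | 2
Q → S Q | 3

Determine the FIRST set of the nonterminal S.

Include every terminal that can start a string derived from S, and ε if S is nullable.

We compute FIRST(S) using the standard algorithm.
FIRST(Q) = {2, 3}
FIRST(S) = {2, 3}
Therefore, FIRST(S) = {2, 3}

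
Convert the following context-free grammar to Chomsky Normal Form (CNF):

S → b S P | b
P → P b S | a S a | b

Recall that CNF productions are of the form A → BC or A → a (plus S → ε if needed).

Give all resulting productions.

TB → b; S → b; TA → a; P → b; S → TB X0; X0 → S P; P → P X1; X1 → TB S; P → TA X2; X2 → S TA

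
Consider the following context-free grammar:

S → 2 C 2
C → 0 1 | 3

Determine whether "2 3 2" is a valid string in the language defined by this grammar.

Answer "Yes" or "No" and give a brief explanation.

Yes - a valid derivation exists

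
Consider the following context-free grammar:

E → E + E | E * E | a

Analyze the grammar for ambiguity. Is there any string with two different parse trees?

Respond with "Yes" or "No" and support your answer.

Yes - the string 'a + a * a * a' has two distinct parse trees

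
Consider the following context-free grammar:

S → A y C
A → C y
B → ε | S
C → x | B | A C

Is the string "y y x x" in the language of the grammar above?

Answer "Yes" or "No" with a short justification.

No - no valid derivation exists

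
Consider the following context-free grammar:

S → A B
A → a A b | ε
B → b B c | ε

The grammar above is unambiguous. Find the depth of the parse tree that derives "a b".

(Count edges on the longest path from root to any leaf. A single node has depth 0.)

3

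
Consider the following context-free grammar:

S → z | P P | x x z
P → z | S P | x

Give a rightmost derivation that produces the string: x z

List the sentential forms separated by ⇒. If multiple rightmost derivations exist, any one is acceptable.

S ⇒ P P ⇒ P z ⇒ x z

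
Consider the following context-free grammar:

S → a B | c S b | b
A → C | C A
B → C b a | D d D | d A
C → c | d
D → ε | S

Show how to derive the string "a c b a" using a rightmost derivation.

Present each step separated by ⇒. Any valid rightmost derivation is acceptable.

S ⇒ a B ⇒ a C b a ⇒ a c b a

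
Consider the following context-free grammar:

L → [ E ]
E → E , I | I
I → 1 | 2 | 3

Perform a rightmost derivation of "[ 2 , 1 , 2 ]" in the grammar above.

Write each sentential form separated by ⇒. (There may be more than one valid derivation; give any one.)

L ⇒ [ E ] ⇒ [ E , I ] ⇒ [ E , 2 ] ⇒ [ E , I , 2 ] ⇒ [ E , 1 , 2 ] ⇒ [ I , 1 , 2 ] ⇒ [ 2 , 1 , 2 ]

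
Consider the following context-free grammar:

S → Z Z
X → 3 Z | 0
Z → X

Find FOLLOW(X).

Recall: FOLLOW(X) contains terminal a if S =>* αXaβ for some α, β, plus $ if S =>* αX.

We compute FOLLOW(X) using the standard algorithm.
FOLLOW(S) starts with {$}.
FIRST(S) = {0, 3}
FIRST(X) = {0, 3}
FIRST(Z) = {0, 3}
FOLLOW(S) = {$}
FOLLOW(X) = {$, 0, 3}
FOLLOW(Z) = {$, 0, 3}
Therefore, FOLLOW(X) = {$, 0, 3}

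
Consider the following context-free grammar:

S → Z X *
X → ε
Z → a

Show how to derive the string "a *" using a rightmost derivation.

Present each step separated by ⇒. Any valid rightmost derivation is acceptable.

S ⇒ Z X * ⇒ Z * ⇒ a *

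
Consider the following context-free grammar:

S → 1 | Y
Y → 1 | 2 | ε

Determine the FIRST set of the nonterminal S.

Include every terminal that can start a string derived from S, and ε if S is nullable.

We compute FIRST(S) using the standard algorithm.
FIRST(S) = {1, 2, ε}
FIRST(Y) = {1, 2, ε}
Therefore, FIRST(S) = {1, 2, ε}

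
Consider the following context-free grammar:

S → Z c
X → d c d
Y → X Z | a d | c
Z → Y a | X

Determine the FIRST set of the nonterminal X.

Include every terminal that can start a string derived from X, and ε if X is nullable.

We compute FIRST(X) using the standard algorithm.
FIRST(S) = {a, c, d}
FIRST(X) = {d}
FIRST(Y) = {a, c, d}
FIRST(Z) = {a, c, d}
Therefore, FIRST(X) = {d}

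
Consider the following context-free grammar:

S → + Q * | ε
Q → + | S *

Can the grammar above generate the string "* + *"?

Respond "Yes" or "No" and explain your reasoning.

No - no valid derivation exists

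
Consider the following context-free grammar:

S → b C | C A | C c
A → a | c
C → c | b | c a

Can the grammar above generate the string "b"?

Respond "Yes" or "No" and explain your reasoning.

No - no valid derivation exists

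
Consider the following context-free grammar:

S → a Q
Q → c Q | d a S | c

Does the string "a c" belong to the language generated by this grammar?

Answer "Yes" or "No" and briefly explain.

Yes - a valid derivation exists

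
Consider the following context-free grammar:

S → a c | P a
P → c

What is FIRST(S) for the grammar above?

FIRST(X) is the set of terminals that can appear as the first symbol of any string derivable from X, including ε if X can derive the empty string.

We compute FIRST(S) using the standard algorithm.
FIRST(P) = {c}
FIRST(S) = {a, c}
Therefore, FIRST(S) = {a, c}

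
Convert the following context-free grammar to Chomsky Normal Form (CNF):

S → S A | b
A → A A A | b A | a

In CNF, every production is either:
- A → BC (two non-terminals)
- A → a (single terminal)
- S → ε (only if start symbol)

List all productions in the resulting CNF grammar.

S → b; TB → b; A → a; S → S A; A → A X0; X0 → A A; A → TB A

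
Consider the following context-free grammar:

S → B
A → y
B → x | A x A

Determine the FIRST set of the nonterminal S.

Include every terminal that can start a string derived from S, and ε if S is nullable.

We compute FIRST(S) using the standard algorithm.
FIRST(A) = {y}
FIRST(B) = {x, y}
FIRST(S) = {x, y}
Therefore, FIRST(S) = {x, y}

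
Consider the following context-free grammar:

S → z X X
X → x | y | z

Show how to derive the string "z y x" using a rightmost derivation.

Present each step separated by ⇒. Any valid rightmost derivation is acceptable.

S ⇒ z X X ⇒ z X x ⇒ z y x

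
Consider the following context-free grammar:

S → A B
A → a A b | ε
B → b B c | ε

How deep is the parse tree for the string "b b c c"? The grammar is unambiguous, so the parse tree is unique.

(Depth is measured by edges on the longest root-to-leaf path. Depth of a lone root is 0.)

4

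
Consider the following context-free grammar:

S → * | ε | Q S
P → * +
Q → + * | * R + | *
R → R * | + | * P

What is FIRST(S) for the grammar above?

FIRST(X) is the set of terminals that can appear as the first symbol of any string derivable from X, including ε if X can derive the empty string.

We compute FIRST(S) using the standard algorithm.
FIRST(P) = {*}
FIRST(Q) = {*, +}
FIRST(R) = {*, +}
FIRST(S) = {*, +, ε}
Therefore, FIRST(S) = {*, +, ε}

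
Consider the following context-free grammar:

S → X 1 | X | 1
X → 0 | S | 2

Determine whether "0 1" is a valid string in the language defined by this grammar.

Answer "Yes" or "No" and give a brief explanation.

Yes - a valid derivation exists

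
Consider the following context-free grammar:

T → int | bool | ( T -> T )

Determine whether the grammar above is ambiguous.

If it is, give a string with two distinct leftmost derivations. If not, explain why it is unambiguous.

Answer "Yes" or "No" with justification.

No - the grammar is unambiguous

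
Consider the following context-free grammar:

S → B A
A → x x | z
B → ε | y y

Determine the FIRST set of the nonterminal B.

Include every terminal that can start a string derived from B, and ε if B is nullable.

We compute FIRST(B) using the standard algorithm.
FIRST(A) = {x, z}
FIRST(B) = {y, ε}
FIRST(S) = {x, y, z}
Therefore, FIRST(B) = {y, ε}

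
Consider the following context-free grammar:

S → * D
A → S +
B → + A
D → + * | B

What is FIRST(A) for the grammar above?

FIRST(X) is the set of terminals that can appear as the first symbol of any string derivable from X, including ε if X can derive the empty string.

We compute FIRST(A) using the standard algorithm.
FIRST(A) = {*}
FIRST(B) = {+}
FIRST(D) = {+}
FIRST(S) = {*}
Therefore, FIRST(A) = {*}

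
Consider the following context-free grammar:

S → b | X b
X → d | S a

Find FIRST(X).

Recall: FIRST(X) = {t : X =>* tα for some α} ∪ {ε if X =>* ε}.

We compute FIRST(X) using the standard algorithm.
FIRST(S) = {b, d}
FIRST(X) = {b, d}
Therefore, FIRST(X) = {b, d}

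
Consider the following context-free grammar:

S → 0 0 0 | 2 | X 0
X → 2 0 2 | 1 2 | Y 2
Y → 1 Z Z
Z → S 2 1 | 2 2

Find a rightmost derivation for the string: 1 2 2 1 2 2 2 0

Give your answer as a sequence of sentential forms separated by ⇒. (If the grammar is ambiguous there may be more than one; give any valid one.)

S ⇒ X 0 ⇒ Y 2 0 ⇒ 1 Z Z 2 0 ⇒ 1 Z 2 2 2 0 ⇒ 1 S 2 1 2 2 2 0 ⇒ 1 2 2 1 2 2 2 0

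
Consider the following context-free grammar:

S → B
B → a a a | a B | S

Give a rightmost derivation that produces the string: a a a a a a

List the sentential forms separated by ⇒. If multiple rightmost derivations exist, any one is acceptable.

S ⇒ B ⇒ a B ⇒ a a B ⇒ a a a B ⇒ a a a a a a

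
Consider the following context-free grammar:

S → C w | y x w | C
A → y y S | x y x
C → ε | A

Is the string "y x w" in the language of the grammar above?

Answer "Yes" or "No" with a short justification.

Yes - a valid derivation exists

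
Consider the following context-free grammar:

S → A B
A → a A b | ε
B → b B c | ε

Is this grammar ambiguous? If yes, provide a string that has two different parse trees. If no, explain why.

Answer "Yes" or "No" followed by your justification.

No - the grammar is unambiguous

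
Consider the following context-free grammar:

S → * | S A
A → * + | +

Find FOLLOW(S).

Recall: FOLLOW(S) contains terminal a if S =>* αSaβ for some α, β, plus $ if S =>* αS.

We compute FOLLOW(S) using the standard algorithm.
FOLLOW(S) starts with {$}.
FIRST(A) = {*, +}
FIRST(S) = {*}
FOLLOW(A) = {$, *, +}
FOLLOW(S) = {$, *, +}
Therefore, FOLLOW(S) = {$, *, +}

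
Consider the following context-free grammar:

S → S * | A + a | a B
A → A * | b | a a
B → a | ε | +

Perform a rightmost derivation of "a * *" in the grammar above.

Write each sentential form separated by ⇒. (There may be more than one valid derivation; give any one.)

S ⇒ S * ⇒ S * * ⇒ a B * * ⇒ a * *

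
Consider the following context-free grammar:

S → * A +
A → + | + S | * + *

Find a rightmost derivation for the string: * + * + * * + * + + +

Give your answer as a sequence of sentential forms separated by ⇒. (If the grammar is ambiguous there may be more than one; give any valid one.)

S ⇒ * A + ⇒ * + S + ⇒ * + * A + + ⇒ * + * + S + + ⇒ * + * + * A + + + ⇒ * + * + * * + * + + +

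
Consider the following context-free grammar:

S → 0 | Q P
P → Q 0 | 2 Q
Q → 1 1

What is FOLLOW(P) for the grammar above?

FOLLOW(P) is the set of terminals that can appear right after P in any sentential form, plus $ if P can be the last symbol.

We compute FOLLOW(P) using the standard algorithm.
FOLLOW(S) starts with {$}.
FIRST(P) = {1, 2}
FIRST(Q) = {1}
FIRST(S) = {0, 1}
FOLLOW(P) = {$}
FOLLOW(Q) = {$, 0, 1, 2}
FOLLOW(S) = {$}
Therefore, FOLLOW(P) = {$}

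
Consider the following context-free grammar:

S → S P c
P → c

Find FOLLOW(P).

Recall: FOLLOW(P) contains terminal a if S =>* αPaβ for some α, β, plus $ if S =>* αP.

We compute FOLLOW(P) using the standard algorithm.
FOLLOW(S) starts with {$}.
FIRST(P) = {c}
FIRST(S) = {}
FOLLOW(P) = {c}
FOLLOW(S) = {$, c}
Therefore, FOLLOW(P) = {c}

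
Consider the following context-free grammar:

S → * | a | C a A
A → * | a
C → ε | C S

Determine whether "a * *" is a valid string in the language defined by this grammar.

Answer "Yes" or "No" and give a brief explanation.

No - no valid derivation exists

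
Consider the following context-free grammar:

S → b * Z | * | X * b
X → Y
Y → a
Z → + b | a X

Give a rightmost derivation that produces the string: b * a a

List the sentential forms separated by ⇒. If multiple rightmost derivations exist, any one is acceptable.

S ⇒ b * Z ⇒ b * a X ⇒ b * a Y ⇒ b * a a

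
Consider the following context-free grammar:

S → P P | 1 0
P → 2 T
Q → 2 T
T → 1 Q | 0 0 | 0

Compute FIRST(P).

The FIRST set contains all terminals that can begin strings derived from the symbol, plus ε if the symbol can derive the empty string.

We compute FIRST(P) using the standard algorithm.
FIRST(P) = {2}
FIRST(Q) = {2}
FIRST(S) = {1, 2}
FIRST(T) = {0, 1}
Therefore, FIRST(P) = {2}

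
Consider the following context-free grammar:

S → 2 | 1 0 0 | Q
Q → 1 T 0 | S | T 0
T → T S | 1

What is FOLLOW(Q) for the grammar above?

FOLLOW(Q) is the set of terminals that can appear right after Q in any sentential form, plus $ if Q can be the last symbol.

We compute FOLLOW(Q) using the standard algorithm.
FOLLOW(S) starts with {$}.
FIRST(Q) = {1, 2}
FIRST(S) = {1, 2}
FIRST(T) = {1}
FOLLOW(Q) = {$, 0, 1, 2}
FOLLOW(S) = {$, 0, 1, 2}
FOLLOW(T) = {0, 1, 2}
Therefore, FOLLOW(Q) = {$, 0, 1, 2}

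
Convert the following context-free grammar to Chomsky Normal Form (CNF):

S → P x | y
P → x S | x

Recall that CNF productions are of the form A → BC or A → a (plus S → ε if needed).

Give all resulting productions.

TX → x; S → y; P → x; S → P TX; P → TX S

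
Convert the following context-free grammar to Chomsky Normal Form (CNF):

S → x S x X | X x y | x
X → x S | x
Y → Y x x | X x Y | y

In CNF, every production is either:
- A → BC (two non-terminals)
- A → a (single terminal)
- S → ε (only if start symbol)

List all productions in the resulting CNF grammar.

TX → x; TY → y; S → x; X → x; Y → y; S → TX X0; X0 → S X1; X1 → TX X; S → X X2; X2 → TX TY; X → TX S; Y → Y X3; X3 → TX TX; Y → X X4; X4 → TX Y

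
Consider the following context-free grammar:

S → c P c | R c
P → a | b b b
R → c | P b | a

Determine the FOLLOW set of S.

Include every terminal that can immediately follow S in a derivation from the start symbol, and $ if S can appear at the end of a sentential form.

We compute FOLLOW(S) using the standard algorithm.
FOLLOW(S) starts with {$}.
FIRST(P) = {a, b}
FIRST(R) = {a, b, c}
FIRST(S) = {a, b, c}
FOLLOW(P) = {b, c}
FOLLOW(R) = {c}
FOLLOW(S) = {$}
Therefore, FOLLOW(S) = {$}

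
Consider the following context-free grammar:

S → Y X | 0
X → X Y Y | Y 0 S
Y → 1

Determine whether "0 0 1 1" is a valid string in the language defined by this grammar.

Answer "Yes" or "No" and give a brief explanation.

No - no valid derivation exists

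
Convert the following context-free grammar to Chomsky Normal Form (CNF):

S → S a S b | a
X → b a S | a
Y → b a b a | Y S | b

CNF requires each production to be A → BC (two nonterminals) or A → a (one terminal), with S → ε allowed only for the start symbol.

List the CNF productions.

TA → a; TB → b; S → a; X → a; Y → b; S → S X0; X0 → TA X1; X1 → S TB; X → TB X2; X2 → TA S; Y → TB X3; X3 → TA X4; X4 → TB TA; Y → Y S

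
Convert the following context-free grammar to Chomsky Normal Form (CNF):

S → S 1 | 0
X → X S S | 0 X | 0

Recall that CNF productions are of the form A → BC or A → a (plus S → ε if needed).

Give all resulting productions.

T1 → 1; S → 0; T0 → 0; X → 0; S → S T1; X → X X0; X0 → S S; X → T0 X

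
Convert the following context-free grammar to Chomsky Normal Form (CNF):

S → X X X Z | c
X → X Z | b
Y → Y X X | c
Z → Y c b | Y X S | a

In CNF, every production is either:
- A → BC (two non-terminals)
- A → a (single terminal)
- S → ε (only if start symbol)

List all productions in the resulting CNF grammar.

S → c; X → b; Y → c; TC → c; TB → b; Z → a; S → X X0; X0 → X X1; X1 → X Z; X → X Z; Y → Y X2; X2 → X X; Z → Y X3; X3 → TC TB; Z → Y X4; X4 → X S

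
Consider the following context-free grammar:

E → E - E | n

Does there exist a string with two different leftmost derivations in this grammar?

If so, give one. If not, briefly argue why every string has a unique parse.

Yes - the string 'n - n - n - n - n - n' has two distinct leftmost derivations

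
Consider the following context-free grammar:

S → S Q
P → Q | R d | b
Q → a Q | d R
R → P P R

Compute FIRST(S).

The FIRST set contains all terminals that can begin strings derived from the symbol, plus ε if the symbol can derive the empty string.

We compute FIRST(S) using the standard algorithm.
FIRST(P) = {a, b, d}
FIRST(Q) = {a, d}
FIRST(R) = {a, b, d}
FIRST(S) = {}
Therefore, FIRST(S) = {}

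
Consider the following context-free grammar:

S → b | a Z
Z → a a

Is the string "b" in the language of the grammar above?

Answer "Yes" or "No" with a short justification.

Yes - a valid derivation exists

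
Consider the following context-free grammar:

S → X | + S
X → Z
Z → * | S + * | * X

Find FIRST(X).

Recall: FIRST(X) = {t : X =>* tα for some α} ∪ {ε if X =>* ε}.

We compute FIRST(X) using the standard algorithm.
FIRST(S) = {*, +}
FIRST(X) = {*, +}
FIRST(Z) = {*, +}
Therefore, FIRST(X) = {*, +}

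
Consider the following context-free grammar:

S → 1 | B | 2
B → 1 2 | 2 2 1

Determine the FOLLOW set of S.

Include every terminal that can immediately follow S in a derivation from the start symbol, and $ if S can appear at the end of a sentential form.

We compute FOLLOW(S) using the standard algorithm.
FOLLOW(S) starts with {$}.
FIRST(B) = {1, 2}
FIRST(S) = {1, 2}
FOLLOW(B) = {$}
FOLLOW(S) = {$}
Therefore, FOLLOW(S) = {$}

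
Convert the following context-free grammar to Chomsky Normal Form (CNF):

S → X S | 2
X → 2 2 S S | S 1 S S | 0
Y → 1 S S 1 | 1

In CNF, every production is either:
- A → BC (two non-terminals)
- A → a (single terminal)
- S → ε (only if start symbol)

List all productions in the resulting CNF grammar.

S → 2; T2 → 2; T1 → 1; X → 0; Y → 1; S → X S; X → T2 X0; X0 → T2 X1; X1 → S S; X → S X2; X2 → T1 X3; X3 → S S; Y → T1 X4; X4 → S X5; X5 → S T1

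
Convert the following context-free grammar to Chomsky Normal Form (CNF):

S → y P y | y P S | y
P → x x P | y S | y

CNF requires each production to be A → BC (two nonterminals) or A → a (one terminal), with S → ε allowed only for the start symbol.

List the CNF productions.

TY → y; S → y; TX → x; P → y; S → TY X0; X0 → P TY; S → TY X1; X1 → P S; P → TX X2; X2 → TX P; P → TY S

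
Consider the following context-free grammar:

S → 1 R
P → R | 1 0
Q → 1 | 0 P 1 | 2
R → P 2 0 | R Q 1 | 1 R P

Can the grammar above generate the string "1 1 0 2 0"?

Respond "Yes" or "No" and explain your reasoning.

Yes - a valid derivation exists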